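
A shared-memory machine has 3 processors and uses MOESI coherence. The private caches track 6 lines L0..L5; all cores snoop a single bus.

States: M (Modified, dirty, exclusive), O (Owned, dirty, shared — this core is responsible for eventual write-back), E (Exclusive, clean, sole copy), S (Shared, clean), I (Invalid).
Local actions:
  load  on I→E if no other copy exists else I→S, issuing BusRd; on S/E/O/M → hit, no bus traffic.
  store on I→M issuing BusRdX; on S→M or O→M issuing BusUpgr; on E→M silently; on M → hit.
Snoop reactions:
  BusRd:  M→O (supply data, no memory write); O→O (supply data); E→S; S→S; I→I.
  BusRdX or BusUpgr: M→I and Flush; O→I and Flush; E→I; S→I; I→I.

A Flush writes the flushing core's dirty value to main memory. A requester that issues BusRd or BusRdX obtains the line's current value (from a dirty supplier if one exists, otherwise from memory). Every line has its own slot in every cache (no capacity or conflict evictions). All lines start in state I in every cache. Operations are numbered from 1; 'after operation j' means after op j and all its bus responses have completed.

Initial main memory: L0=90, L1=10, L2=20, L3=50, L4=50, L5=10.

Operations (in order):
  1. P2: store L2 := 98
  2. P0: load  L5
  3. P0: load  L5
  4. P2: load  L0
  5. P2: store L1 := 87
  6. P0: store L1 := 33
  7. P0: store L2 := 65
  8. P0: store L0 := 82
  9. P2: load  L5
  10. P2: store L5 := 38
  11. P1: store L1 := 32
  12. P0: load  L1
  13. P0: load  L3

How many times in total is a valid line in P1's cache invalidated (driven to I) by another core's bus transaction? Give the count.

  op1 P2: store L2 := 98 → I/I/M on L2; bus BusRdX; mem=20
  op2 P0: load  L5 → E/I/I on L5; bus BusRd; mem=10
  op3 P0: load  L5 → E/I/I on L5; bus (none); mem=10
  op4 P2: load  L0 → I/I/E on L0; bus BusRd; mem=90
  op5 P2: store L1 := 87 → I/I/M on L1; bus BusRdX; mem=10
  op6 P0: store L1 := 33 → M/I/I on L1; bus BusRdX Flush; mem=87
  op7 P0: store L2 := 65 → M/I/I on L2; bus BusRdX Flush; mem=98
  op8 P0: store L0 := 82 → M/I/I on L0; bus BusRdX; mem=90
  op9 P2: load  L5 → S/I/S on L5; bus BusRd; mem=10
  op10 P2: store L5 := 38 → I/I/M on L5; bus BusUpgr; mem=10
  op11 P1: store L1 := 32 → I/M/I on L1; bus BusRdX Flush; mem=33
  op12 P0: load  L1 → S/O/I on L1; bus BusRd; mem=33
  op13 P0: load  L3 → E/I/I on L3; bus BusRd; mem=50

invalidations = 0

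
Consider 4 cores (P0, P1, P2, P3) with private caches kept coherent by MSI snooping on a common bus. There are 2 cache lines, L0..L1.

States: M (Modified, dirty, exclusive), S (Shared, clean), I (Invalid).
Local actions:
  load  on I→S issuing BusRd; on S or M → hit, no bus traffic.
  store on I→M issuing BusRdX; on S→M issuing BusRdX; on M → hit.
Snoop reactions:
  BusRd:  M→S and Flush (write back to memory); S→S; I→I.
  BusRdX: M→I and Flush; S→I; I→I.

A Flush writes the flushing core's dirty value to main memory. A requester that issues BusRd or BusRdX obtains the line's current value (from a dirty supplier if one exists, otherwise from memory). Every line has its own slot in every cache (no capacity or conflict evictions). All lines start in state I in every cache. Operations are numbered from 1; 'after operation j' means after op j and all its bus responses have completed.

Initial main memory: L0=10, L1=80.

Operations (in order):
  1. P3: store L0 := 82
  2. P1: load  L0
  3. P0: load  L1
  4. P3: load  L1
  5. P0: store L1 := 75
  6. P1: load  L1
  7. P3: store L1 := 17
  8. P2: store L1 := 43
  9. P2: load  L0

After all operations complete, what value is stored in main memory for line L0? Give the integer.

memory[L0] = 82

  op1 P3: store L0 := 82 → I/I/I/M on L0; bus BusRdX; mem=10
  op2 P1: load  L0 → I/S/I/S on L0; bus BusRd Flush; mem=82
  op3 P0: load  L1 → S/I/I/I on L1; bus BusRd; mem=80
  op4 P3: load  L1 → S/I/I/S on L1; bus BusRd; mem=80
  op5 P0: store L1 := 75 → M/I/I/I on L1; bus BusRdX; mem=80
  op6 P1: load  L1 → S/S/I/I on L1; bus BusRd Flush; mem=75
  op7 P3: store L1 := 17 → I/I/I/M on L1; bus BusRdX; mem=75
  op8 P2: store L1 := 43 → I/I/M/I on L1; bus BusRdX Flush; mem=17
  op9 P2: load  L0 → I/S/S/S on L0; bus BusRd; mem=82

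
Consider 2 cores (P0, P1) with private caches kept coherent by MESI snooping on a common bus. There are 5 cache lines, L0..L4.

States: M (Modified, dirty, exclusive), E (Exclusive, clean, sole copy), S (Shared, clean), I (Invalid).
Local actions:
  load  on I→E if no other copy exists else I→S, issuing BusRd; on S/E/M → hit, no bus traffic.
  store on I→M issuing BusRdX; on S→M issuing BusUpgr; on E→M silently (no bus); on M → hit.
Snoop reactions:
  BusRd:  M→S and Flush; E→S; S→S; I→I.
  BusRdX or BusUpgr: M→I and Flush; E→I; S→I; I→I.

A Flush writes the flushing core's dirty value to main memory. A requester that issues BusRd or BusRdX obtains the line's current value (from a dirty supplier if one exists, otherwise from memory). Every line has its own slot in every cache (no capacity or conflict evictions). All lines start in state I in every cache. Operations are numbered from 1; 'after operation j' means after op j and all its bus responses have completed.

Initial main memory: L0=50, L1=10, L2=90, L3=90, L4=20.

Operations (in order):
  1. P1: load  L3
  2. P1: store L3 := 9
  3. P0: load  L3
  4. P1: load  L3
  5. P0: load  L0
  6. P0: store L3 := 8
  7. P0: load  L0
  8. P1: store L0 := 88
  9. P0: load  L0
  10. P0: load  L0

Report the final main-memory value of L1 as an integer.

[1] P1: load  L3 | P0:I, P1:E(90) | bus: BusRd
[2] P1: store L3 := 9 | P0:I, P1:M(9) | bus: none
[3] P0: load  L3 | P0:S(9), P1:S(9) | bus: BusRd,Flush
[4] P1: load  L3 | P0:S(9), P1:S(9) | bus: none
[5] P0: load  L0 | P0:E(50), P1:I | bus: BusRd
[6] P0: store L3 := 8 | P0:M(8), P1:I | bus: BusUpgr
[7] P0: load  L0 | P0:E(50), P1:I | bus: none
[8] P1: store L0 := 88 | P0:I, P1:M(88) | bus: BusRdX
[9] P0: load  L0 | P0:S(88), P1:S(88) | bus: BusRd,Flush
[10] P0: load  L0 | P0:S(88), P1:S(88) | bus: none

memory[L1] = 10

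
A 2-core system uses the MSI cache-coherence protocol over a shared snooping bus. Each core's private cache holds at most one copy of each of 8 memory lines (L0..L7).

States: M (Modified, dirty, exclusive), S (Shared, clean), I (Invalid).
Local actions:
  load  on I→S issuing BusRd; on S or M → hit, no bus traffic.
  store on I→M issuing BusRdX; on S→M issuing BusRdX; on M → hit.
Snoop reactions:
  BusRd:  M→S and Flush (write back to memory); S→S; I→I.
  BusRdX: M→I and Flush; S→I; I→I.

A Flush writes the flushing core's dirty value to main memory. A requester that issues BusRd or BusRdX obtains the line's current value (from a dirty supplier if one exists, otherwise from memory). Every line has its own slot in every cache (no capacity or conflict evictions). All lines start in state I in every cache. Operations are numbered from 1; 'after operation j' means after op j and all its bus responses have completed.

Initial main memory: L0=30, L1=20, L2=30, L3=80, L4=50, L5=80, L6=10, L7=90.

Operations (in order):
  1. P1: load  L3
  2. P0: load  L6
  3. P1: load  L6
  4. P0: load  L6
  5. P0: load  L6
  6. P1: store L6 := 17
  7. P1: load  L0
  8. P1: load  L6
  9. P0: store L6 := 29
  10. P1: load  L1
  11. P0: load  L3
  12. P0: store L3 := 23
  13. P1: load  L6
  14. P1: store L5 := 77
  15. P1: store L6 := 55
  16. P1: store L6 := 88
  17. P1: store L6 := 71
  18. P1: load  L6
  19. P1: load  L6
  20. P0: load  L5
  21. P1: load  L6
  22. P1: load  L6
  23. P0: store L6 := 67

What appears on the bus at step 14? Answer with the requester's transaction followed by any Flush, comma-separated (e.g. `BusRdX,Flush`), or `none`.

bus = BusRdX

[1] P1: load  L3 | P0:I, P1:S(80) | bus: BusRd
[2] P0: load  L6 | P0:S(10), P1:I | bus: BusRd
[3] P1: load  L6 | P0:S(10), P1:S(10) | bus: BusRd
[4] P0: load  L6 | P0:S(10), P1:S(10) | bus: none
[5] P0: load  L6 | P0:S(10), P1:S(10) | bus: none
[6] P1: store L6 := 17 | P0:I, P1:M(17) | bus: BusRdX
[7] P1: load  L0 | P0:I, P1:S(30) | bus: BusRd
[8] P1: load  L6 | P0:I, P1:M(17) | bus: none
[9] P0: store L6 := 29 | P0:M(29), P1:I | bus: BusRdX,Flush
[10] P1: load  L1 | P0:I, P1:S(20) | bus: BusRd
[11] P0: load  L3 | P0:S(80), P1:S(80) | bus: BusRd
[12] P0: store L3 := 23 | P0:M(23), P1:I | bus: BusRdX
[13] P1: load  L6 | P0:S(29), P1:S(29) | bus: BusRd,Flush
[14] P1: store L5 := 77 | P0:I, P1:M(77) | bus: BusRdX
[15] P1: store L6 := 55 | P0:I, P1:M(55) | bus: BusRdX
[16] P1: store L6 := 88 | P0:I, P1:M(88) | bus: none
[17] P1: store L6 := 71 | P0:I, P1:M(71) | bus: none
[18] P1: load  L6 | P0:I, P1:M(71) | bus: none
[19] P1: load  L6 | P0:I, P1:M(71) | bus: none
[20] P0: load  L5 | P0:S(77), P1:S(77) | bus: BusRd,Flush
[21] P1: load  L6 | P0:I, P1:M(71) | bus: none
[22] P1: load  L6 | P0:I, P1:M(71) | bus: none
[23] P0: store L6 := 67 | P0:M(67), P1:I | bus: BusRdX,Flush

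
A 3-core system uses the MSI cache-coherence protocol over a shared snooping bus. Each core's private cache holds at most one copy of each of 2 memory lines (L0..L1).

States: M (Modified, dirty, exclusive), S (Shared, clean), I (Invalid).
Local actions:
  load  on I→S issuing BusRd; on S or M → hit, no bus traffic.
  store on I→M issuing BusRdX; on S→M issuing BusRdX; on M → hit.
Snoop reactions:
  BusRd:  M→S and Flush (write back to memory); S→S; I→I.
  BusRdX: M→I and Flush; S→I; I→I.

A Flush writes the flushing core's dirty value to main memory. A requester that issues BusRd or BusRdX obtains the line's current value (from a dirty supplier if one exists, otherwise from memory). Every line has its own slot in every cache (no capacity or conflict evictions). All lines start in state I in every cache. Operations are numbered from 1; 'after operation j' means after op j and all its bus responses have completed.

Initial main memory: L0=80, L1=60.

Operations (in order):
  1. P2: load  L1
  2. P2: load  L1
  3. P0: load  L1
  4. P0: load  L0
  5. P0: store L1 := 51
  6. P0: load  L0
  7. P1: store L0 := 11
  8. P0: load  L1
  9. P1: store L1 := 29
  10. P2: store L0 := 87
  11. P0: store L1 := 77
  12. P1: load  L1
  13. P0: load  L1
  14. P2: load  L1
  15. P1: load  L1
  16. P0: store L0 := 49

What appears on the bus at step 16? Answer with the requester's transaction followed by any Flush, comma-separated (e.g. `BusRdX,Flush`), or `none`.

bus = BusRdX,Flush

  op1 P2: load  L1 → I/I/S on L1; bus BusRd; mem=60
  op2 P2: load  L1 → I/I/S on L1; bus (none); mem=60
  op3 P0: load  L1 → S/I/S on L1; bus BusRd; mem=60
  op4 P0: load  L0 → S/I/I on L0; bus BusRd; mem=80
  op5 P0: store L1 := 51 → M/I/I on L1; bus BusRdX; mem=60
  op6 P0: load  L0 → S/I/I on L0; bus (none); mem=80
  op7 P1: store L0 := 11 → I/M/I on L0; bus BusRdX; mem=80
  op8 P0: load  L1 → M/I/I on L1; bus (none); mem=60
  op9 P1: store L1 := 29 → I/M/I on L1; bus BusRdX Flush; mem=51
  op10 P2: store L0 := 87 → I/I/M on L0; bus BusRdX Flush; mem=11
  op11 P0: store L1 := 77 → M/I/I on L1; bus BusRdX Flush; mem=29
  op12 P1: load  L1 → S/S/I on L1; bus BusRd Flush; mem=77
  op13 P0: load  L1 → S/S/I on L1; bus (none); mem=77
  op14 P2: load  L1 → S/S/S on L1; bus BusRd; mem=77
  op15 P1: load  L1 → S/S/S on L1; bus (none); mem=77
  op16 P0: store L0 := 49 → M/I/I on L0; bus BusRdX Flush; mem=87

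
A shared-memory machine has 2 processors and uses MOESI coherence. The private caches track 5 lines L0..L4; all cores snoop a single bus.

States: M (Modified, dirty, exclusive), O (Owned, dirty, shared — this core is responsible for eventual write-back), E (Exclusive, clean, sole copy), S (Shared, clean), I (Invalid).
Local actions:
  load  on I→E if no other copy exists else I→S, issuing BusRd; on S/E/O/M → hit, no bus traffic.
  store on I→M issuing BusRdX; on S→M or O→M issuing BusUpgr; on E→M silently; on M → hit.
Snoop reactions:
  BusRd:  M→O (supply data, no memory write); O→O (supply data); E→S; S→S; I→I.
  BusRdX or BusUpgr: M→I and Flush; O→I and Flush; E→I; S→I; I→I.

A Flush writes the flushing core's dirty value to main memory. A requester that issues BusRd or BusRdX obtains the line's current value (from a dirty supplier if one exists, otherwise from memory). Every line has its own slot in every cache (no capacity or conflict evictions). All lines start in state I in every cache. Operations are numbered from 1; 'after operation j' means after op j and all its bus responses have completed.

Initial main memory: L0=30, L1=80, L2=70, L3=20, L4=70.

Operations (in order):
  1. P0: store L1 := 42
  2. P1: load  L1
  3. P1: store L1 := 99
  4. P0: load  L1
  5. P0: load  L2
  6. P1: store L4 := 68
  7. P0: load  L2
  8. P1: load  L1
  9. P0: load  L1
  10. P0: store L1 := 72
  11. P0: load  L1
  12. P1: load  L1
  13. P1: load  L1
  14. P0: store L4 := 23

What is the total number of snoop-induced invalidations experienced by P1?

invalidations = 2

[1] P0: store L1 := 42 | P0:M(42), P1:I | bus: BusRdX
[2] P1: load  L1 | P0:O(42), P1:S(42) | bus: BusRd
[3] P1: store L1 := 99 | P0:I, P1:M(99) | bus: BusUpgr,Flush
[4] P0: load  L1 | P0:S(99), P1:O(99) | bus: BusRd
[5] P0: load  L2 | P0:E(70), P1:I | bus: BusRd
[6] P1: store L4 := 68 | P0:I, P1:M(68) | bus: BusRdX
[7] P0: load  L2 | P0:E(70), P1:I | bus: none
[8] P1: load  L1 | P0:S(99), P1:O(99) | bus: none
[9] P0: load  L1 | P0:S(99), P1:O(99) | bus: none
[10] P0: store L1 := 72 | P0:M(72), P1:I | bus: BusUpgr,Flush
[11] P0: load  L1 | P0:M(72), P1:I | bus: none
[12] P1: load  L1 | P0:O(72), P1:S(72) | bus: BusRd
[13] P1: load  L1 | P0:O(72), P1:S(72) | bus: none
[14] P0: store L4 := 23 | P0:M(23), P1:I | bus: BusRdX,Flush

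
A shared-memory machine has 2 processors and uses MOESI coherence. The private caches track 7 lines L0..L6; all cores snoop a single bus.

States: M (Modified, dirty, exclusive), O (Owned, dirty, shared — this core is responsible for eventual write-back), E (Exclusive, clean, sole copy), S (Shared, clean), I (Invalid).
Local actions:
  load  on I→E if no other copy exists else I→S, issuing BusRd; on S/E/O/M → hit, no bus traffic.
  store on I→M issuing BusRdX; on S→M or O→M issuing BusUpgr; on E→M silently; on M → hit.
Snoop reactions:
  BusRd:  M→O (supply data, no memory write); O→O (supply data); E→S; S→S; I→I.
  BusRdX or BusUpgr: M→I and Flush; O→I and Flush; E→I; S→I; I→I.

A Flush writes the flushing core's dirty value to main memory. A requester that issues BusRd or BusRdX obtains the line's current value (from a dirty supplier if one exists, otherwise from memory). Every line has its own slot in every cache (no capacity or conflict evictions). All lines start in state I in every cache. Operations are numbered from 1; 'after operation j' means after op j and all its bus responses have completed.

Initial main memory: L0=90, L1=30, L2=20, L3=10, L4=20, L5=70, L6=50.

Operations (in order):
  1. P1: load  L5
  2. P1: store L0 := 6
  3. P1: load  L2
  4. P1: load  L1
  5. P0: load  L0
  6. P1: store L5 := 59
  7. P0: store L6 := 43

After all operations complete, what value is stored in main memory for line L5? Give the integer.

step 1: P1: load  L5  ⟶  IE  (L5)  txn=BusRd  M[L5]=70
step 2: P1: store L0 := 6  ⟶  IM  (L0)  txn=BusRdX  M[L0]=90
step 3: P1: load  L2  ⟶  IE  (L2)  txn=BusRd  M[L2]=20
step 4: P1: load  L1  ⟶  IE  (L1)  txn=BusRd  M[L1]=30
step 5: P0: load  L0  ⟶  SO  (L0)  txn=BusRd  M[L0]=90
step 6: P1: store L5 := 59  ⟶  IM  (L5)  txn=∅  M[L5]=70
step 7: P0: store L6 := 43  ⟶  MI  (L6)  txn=BusRdX  M[L6]=50

memory[L5] = 70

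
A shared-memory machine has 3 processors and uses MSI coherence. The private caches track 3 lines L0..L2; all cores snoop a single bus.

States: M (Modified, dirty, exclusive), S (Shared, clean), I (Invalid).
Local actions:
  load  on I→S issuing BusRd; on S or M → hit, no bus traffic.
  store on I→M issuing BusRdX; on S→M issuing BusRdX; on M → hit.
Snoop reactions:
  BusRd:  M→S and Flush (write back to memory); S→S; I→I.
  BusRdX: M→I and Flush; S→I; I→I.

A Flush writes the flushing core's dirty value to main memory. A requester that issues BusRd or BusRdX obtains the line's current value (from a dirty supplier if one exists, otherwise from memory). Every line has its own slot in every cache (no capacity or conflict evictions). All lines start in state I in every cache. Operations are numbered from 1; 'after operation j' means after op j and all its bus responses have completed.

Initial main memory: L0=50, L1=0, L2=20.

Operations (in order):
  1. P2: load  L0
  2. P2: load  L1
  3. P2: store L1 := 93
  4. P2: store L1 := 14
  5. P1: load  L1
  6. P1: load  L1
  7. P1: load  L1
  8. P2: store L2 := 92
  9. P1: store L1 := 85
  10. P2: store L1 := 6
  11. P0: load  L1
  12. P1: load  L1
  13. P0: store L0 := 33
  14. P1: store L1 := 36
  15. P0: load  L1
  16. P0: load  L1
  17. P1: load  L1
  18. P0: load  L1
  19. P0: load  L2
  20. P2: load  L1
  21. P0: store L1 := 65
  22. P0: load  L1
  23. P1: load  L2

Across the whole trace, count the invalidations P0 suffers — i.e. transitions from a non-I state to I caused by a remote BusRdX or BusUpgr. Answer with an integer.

invalidations = 1

  op1 P2: load  L0 → I/I/S on L0; bus BusRd; mem=50
  op2 P2: load  L1 → I/I/S on L1; bus BusRd; mem=0
  op3 P2: store L1 := 93 → I/I/M on L1; bus BusRdX; mem=0
  op4 P2: store L1 := 14 → I/I/M on L1; bus (none); mem=0
  op5 P1: load  L1 → I/S/S on L1; bus BusRd Flush; mem=14
  op6 P1: load  L1 → I/S/S on L1; bus (none); mem=14
  op7 P1: load  L1 → I/S/S on L1; bus (none); mem=14
  op8 P2: store L2 := 92 → I/I/M on L2; bus BusRdX; mem=20
  op9 P1: store L1 := 85 → I/M/I on L1; bus BusRdX; mem=14
  op10 P2: store L1 := 6 → I/I/M on L1; bus BusRdX Flush; mem=85
  op11 P0: load  L1 → S/I/S on L1; bus BusRd Flush; mem=6
  op12 P1: load  L1 → S/S/S on L1; bus BusRd; mem=6
  op13 P0: store L0 := 33 → M/I/I on L0; bus BusRdX; mem=50
  op14 P1: store L1 := 36 → I/M/I on L1; bus BusRdX; mem=6
  op15 P0: load  L1 → S/S/I on L1; bus BusRd Flush; mem=36
  op16 P0: load  L1 → S/S/I on L1; bus (none); mem=36
  op17 P1: load  L1 → S/S/I on L1; bus (none); mem=36
  op18 P0: load  L1 → S/S/I on L1; bus (none); mem=36
  op19 P0: load  L2 → S/I/S on L2; bus BusRd Flush; mem=92
  op20 P2: load  L1 → S/S/S on L1; bus BusRd; mem=36
  op21 P0: store L1 := 65 → M/I/I on L1; bus BusRdX; mem=36
  op22 P0: load  L1 → M/I/I on L1; bus (none); mem=36
  op23 P1: load  L2 → S/S/S on L2; bus BusRd; mem=92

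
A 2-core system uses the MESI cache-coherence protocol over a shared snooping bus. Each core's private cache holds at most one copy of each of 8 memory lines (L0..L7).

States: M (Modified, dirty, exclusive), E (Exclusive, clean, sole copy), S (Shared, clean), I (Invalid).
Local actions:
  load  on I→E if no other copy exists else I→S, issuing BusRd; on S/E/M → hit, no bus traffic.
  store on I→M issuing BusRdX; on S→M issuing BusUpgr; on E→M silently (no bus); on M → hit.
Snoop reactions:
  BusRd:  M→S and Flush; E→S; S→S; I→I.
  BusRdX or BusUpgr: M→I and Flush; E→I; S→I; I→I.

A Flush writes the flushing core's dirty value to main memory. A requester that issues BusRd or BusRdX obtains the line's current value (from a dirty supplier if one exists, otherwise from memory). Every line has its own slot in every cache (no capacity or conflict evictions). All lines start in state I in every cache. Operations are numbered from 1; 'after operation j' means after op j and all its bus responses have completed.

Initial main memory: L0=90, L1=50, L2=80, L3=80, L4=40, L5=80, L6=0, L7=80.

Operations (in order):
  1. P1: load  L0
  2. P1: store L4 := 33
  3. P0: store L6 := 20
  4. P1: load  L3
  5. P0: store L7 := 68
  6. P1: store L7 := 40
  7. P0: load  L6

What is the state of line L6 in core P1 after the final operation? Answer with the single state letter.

state = I

  op1 P1: load  L0 → I/E on L0; bus BusRd; mem=90
  op2 P1: store L4 := 33 → I/M on L4; bus BusRdX; mem=40
  op3 P0: store L6 := 20 → M/I on L6; bus BusRdX; mem=0
  op4 P1: load  L3 → I/E on L3; bus BusRd; mem=80
  op5 P0: store L7 := 68 → M/I on L7; bus BusRdX; mem=80
  op6 P1: store L7 := 40 → I/M on L7; bus BusRdX Flush; mem=68
  op7 P0: load  L6 → M/I on L6; bus (none); mem=0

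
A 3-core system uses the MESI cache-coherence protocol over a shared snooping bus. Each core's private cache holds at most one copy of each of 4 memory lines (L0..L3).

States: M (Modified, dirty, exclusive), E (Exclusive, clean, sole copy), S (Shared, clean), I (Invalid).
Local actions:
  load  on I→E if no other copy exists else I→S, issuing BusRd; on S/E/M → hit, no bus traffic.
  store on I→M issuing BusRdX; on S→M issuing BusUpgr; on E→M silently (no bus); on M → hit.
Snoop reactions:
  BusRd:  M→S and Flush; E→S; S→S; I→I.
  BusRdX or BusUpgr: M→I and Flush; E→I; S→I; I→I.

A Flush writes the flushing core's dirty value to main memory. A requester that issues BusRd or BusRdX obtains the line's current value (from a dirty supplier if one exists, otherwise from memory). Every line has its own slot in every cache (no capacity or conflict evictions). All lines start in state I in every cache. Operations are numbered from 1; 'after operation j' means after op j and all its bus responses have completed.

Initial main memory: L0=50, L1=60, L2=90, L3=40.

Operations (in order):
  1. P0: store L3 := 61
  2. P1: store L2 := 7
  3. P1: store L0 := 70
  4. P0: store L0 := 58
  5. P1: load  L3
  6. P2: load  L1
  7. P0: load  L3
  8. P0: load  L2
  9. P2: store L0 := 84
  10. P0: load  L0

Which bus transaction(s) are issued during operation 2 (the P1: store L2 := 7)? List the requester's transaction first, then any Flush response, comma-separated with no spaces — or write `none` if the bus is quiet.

step 1: P0: store L3 := 61  ⟶  MII  (L3)  txn=BusRdX  M[L3]=40
step 2: P1: store L2 := 7  ⟶  IMI  (L2)  txn=BusRdX  M[L2]=90
step 3: P1: store L0 := 70  ⟶  IMI  (L0)  txn=BusRdX  M[L0]=50
step 4: P0: store L0 := 58  ⟶  MII  (L0)  txn=BusRdX+Flush  M[L0]=70
step 5: P1: load  L3  ⟶  SSI  (L3)  txn=BusRd+Flush  M[L3]=61
step 6: P2: load  L1  ⟶  IIE  (L1)  txn=BusRd  M[L1]=60
step 7: P0: load  L3  ⟶  SSI  (L3)  txn=∅  M[L3]=61
step 8: P0: load  L2  ⟶  SSI  (L2)  txn=BusRd+Flush  M[L2]=7
step 9: P2: store L0 := 84  ⟶  IIM  (L0)  txn=BusRdX+Flush  M[L0]=58
step 10: P0: load  L0  ⟶  SIS  (L0)  txn=BusRd+Flush  M[L0]=84

bus = BusRdX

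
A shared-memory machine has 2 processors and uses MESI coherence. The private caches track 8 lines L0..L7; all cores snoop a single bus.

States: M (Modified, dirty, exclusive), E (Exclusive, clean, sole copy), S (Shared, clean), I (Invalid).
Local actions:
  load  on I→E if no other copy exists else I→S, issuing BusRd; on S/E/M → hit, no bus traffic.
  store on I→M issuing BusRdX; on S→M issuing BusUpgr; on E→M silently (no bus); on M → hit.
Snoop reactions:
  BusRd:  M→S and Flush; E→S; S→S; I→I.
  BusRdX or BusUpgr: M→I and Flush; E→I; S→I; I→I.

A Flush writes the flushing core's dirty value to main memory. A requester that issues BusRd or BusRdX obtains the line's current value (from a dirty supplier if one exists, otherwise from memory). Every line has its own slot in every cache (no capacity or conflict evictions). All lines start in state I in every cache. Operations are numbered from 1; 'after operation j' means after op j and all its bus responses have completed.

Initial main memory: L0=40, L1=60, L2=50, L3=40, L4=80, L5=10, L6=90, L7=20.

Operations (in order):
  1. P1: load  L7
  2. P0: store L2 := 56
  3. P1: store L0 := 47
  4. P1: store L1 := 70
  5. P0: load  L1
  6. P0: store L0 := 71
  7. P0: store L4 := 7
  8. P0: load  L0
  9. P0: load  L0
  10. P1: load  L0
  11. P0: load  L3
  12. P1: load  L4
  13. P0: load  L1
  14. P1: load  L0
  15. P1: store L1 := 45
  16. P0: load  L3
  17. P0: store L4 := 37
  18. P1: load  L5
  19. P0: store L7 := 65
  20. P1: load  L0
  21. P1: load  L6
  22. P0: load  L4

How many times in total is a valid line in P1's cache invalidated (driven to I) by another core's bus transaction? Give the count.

invalidations = 3

  op1 P1: load  L7 → I/E on L7; bus BusRd; mem=20
  op2 P0: store L2 := 56 → M/I on L2; bus BusRdX; mem=50
  op3 P1: store L0 := 47 → I/M on L0; bus BusRdX; mem=40
  op4 P1: store L1 := 70 → I/M on L1; bus BusRdX; mem=60
  op5 P0: load  L1 → S/S on L1; bus BusRd Flush; mem=70
  op6 P0: store L0 := 71 → M/I on L0; bus BusRdX Flush; mem=47
  op7 P0: store L4 := 7 → M/I on L4; bus BusRdX; mem=80
  op8 P0: load  L0 → M/I on L0; bus (none); mem=47
  op9 P0: load  L0 → M/I on L0; bus (none); mem=47
  op10 P1: load  L0 → S/S on L0; bus BusRd Flush; mem=71
  op11 P0: load  L3 → E/I on L3; bus BusRd; mem=40
  op12 P1: load  L4 → S/S on L4; bus BusRd Flush; mem=7
  op13 P0: load  L1 → S/S on L1; bus (none); mem=70
  op14 P1: load  L0 → S/S on L0; bus (none); mem=71
  op15 P1: store L1 := 45 → I/M on L1; bus BusUpgr; mem=70
  op16 P0: load  L3 → E/I on L3; bus (none); mem=40
  op17 P0: store L4 := 37 → M/I on L4; bus BusUpgr; mem=7
  op18 P1: load  L5 → I/E on L5; bus BusRd; mem=10
  op19 P0: store L7 := 65 → M/I on L7; bus BusRdX; mem=20
  op20 P1: load  L0 → S/S on L0; bus (none); mem=71
  op21 P1: load  L6 → I/E on L6; bus BusRd; mem=90
  op22 P0: load  L4 → M/I on L4; bus (none); mem=7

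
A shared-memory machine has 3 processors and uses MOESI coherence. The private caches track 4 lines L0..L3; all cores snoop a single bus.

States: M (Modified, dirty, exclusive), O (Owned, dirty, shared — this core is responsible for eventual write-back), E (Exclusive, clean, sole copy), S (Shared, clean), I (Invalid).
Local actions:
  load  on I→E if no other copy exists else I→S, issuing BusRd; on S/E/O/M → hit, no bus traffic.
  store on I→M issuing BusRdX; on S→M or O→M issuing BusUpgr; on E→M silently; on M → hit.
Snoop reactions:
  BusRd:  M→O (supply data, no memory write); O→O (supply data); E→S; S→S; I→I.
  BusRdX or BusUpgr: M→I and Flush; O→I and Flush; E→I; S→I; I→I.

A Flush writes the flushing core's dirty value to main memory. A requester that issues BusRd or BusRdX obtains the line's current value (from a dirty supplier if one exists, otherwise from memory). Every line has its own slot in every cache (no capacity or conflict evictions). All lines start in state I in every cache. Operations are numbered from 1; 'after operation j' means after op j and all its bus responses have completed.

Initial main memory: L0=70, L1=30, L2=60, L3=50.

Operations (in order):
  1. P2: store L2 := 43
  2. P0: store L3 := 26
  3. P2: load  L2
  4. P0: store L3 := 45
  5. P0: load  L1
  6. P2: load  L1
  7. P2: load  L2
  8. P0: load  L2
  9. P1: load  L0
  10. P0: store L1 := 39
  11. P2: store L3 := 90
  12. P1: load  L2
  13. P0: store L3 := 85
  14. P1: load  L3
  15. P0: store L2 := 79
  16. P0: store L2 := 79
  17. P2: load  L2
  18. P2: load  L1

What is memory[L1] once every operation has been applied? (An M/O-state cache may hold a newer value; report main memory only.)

step 1: P2: store L2 := 43  ⟶  IIM  (L2)  txn=BusRdX  M[L2]=60
step 2: P0: store L3 := 26  ⟶  MII  (L3)  txn=BusRdX  M[L3]=50
step 3: P2: load  L2  ⟶  IIM  (L2)  txn=∅  M[L2]=60
step 4: P0: store L3 := 45  ⟶  MII  (L3)  txn=∅  M[L3]=50
step 5: P0: load  L1  ⟶  EII  (L1)  txn=BusRd  M[L1]=30
step 6: P2: load  L1  ⟶  SIS  (L1)  txn=BusRd  M[L1]=30
step 7: P2: load  L2  ⟶  IIM  (L2)  txn=∅  M[L2]=60
step 8: P0: load  L2  ⟶  SIO  (L2)  txn=BusRd  M[L2]=60
step 9: P1: load  L0  ⟶  IEI  (L0)  txn=BusRd  M[L0]=70
step 10: P0: store L1 := 39  ⟶  MII  (L1)  txn=BusUpgr  M[L1]=30
step 11: P2: store L3 := 90  ⟶  IIM  (L3)  txn=BusRdX+Flush  M[L3]=45
step 12: P1: load  L2  ⟶  SSO  (L2)  txn=BusRd  M[L2]=60
step 13: P0: store L3 := 85  ⟶  MII  (L3)  txn=BusRdX+Flush  M[L3]=90
step 14: P1: load  L3  ⟶  OSI  (L3)  txn=BusRd  M[L3]=90
step 15: P0: store L2 := 79  ⟶  MII  (L2)  txn=BusUpgr+Flush  M[L2]=43
step 16: P0: store L2 := 79  ⟶  MII  (L2)  txn=∅  M[L2]=43
step 17: P2: load  L2  ⟶  OIS  (L2)  txn=BusRd  M[L2]=43
step 18: P2: load  L1  ⟶  OIS  (L1)  txn=BusRd  M[L1]=30

memory[L1] = 30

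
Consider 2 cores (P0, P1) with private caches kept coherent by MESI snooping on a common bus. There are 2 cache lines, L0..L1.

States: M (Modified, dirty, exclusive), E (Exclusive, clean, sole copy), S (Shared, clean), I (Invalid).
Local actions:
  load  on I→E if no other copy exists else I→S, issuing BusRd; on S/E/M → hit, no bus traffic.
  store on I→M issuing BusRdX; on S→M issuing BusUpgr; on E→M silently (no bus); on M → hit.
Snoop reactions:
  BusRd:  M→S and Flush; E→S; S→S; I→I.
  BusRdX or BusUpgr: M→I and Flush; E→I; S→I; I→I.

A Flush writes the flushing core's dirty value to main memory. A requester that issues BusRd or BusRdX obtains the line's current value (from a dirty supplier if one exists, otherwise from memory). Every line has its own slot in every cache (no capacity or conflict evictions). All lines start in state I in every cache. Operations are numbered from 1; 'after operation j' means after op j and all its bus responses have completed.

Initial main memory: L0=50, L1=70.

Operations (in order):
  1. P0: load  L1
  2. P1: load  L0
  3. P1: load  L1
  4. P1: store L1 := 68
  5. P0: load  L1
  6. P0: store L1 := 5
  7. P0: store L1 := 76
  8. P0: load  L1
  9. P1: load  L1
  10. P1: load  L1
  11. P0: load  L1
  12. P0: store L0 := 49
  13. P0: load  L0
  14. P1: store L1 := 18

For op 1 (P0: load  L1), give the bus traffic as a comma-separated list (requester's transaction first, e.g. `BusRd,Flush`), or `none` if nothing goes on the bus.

step 1: P0: load  L1  ⟶  EI  (L1)  txn=BusRd  M[L1]=70
step 2: P1: load  L0  ⟶  IE  (L0)  txn=BusRd  M[L0]=50
step 3: P1: load  L1  ⟶  SS  (L1)  txn=BusRd  M[L1]=70
step 4: P1: store L1 := 68  ⟶  IM  (L1)  txn=BusUpgr  M[L1]=70
step 5: P0: load  L1  ⟶  SS  (L1)  txn=BusRd+Flush  M[L1]=68
step 6: P0: store L1 := 5  ⟶  MI  (L1)  txn=BusUpgr  M[L1]=68
step 7: P0: store L1 := 76  ⟶  MI  (L1)  txn=∅  M[L1]=68
step 8: P0: load  L1  ⟶  MI  (L1)  txn=∅  M[L1]=68
step 9: P1: load  L1  ⟶  SS  (L1)  txn=BusRd+Flush  M[L1]=76
step 10: P1: load  L1  ⟶  SS  (L1)  txn=∅  M[L1]=76
step 11: P0: load  L1  ⟶  SS  (L1)  txn=∅  M[L1]=76
step 12: P0: store L0 := 49  ⟶  MI  (L0)  txn=BusRdX  M[L0]=50
step 13: P0: load  L0  ⟶  MI  (L0)  txn=∅  M[L0]=50
step 14: P1: store L1 := 18  ⟶  IM  (L1)  txn=BusUpgr  M[L1]=76

bus = BusRd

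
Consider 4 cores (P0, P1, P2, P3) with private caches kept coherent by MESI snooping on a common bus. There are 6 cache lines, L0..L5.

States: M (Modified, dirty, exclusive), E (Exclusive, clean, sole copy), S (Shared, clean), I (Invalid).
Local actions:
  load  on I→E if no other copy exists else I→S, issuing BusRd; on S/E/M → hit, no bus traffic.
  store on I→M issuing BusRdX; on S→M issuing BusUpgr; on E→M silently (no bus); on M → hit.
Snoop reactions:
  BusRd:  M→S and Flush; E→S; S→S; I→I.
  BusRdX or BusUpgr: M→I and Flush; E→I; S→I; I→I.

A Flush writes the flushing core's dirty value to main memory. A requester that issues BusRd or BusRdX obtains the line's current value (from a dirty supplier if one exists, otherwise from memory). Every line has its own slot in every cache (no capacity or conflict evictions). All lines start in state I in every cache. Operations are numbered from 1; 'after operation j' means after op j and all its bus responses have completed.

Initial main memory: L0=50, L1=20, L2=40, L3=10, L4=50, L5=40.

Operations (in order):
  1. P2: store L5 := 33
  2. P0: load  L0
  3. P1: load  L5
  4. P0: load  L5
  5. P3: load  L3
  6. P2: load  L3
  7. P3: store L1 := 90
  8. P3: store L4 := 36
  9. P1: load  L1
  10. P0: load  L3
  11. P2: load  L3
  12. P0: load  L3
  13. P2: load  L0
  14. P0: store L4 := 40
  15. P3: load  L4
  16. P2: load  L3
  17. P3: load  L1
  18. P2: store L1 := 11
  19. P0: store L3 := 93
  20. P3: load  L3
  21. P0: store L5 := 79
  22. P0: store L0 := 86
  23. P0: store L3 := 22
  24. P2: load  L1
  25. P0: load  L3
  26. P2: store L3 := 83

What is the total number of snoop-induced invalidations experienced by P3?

invalidations = 4

1. P2: store L5 := 33  bus=[BusRdX]  L5: P0=I P1=I P2=M P3=I  mem[L5]=40
2. P0: load  L0  bus=[BusRd]  L0: P0=E P1=I P2=I P3=I  mem[L0]=50
3. P1: load  L5  bus=[BusRd,Flush]  L5: P0=I P1=S P2=S P3=I  mem[L5]=33
4. P0: load  L5  bus=[BusRd]  L5: P0=S P1=S P2=S P3=I  mem[L5]=33
5. P3: load  L3  bus=[BusRd]  L3: P0=I P1=I P2=I P3=E  mem[L3]=10
6. P2: load  L3  bus=[BusRd]  L3: P0=I P1=I P2=S P3=S  mem[L3]=10
7. P3: store L1 := 90  bus=[BusRdX]  L1: P0=I P1=I P2=I P3=M  mem[L1]=20
8. P3: store L4 := 36  bus=[BusRdX]  L4: P0=I P1=I P2=I P3=M  mem[L4]=50
9. P1: load  L1  bus=[BusRd,Flush]  L1: P0=I P1=S P2=I P3=S  mem[L1]=90
10. P0: load  L3  bus=[BusRd]  L3: P0=S P1=I P2=S P3=S  mem[L3]=10
11. P2: load  L3  bus=[-]  L3: P0=S P1=I P2=S P3=S  mem[L3]=10
12. P0: load  L3  bus=[-]  L3: P0=S P1=I P2=S P3=S  mem[L3]=10
13. P2: load  L0  bus=[BusRd]  L0: P0=S P1=I P2=S P3=I  mem[L0]=50
14. P0: store L4 := 40  bus=[BusRdX,Flush]  L4: P0=M P1=I P2=I P3=I  mem[L4]=36
15. P3: load  L4  bus=[BusRd,Flush]  L4: P0=S P1=I P2=I P3=S  mem[L4]=40
16. P2: load  L3  bus=[-]  L3: P0=S P1=I P2=S P3=S  mem[L3]=10
17. P3: load  L1  bus=[-]  L1: P0=I P1=S P2=I P3=S  mem[L1]=90
18. P2: store L1 := 11  bus=[BusRdX]  L1: P0=I P1=I P2=M P3=I  mem[L1]=90
19. P0: store L3 := 93  bus=[BusUpgr]  L3: P0=M P1=I P2=I P3=I  mem[L3]=10
20. P3: load  L3  bus=[BusRd,Flush]  L3: P0=S P1=I P2=I P3=S  mem[L3]=93
21. P0: store L5 := 79  bus=[BusUpgr]  L5: P0=M P1=I P2=I P3=I  mem[L5]=33
22. P0: store L0 := 86  bus=[BusUpgr]  L0: P0=M P1=I P2=I P3=I  mem[L0]=50
23. P0: store L3 := 22  bus=[BusUpgr]  L3: P0=M P1=I P2=I P3=I  mem[L3]=93
24. P2: load  L1  bus=[-]  L1: P0=I P1=I P2=M P3=I  mem[L1]=90
25. P0: load  L3  bus=[-]  L3: P0=M P1=I P2=I P3=I  mem[L3]=93
26. P2: store L3 := 83  bus=[BusRdX,Flush]  L3: P0=I P1=I P2=M P3=I  mem[L3]=22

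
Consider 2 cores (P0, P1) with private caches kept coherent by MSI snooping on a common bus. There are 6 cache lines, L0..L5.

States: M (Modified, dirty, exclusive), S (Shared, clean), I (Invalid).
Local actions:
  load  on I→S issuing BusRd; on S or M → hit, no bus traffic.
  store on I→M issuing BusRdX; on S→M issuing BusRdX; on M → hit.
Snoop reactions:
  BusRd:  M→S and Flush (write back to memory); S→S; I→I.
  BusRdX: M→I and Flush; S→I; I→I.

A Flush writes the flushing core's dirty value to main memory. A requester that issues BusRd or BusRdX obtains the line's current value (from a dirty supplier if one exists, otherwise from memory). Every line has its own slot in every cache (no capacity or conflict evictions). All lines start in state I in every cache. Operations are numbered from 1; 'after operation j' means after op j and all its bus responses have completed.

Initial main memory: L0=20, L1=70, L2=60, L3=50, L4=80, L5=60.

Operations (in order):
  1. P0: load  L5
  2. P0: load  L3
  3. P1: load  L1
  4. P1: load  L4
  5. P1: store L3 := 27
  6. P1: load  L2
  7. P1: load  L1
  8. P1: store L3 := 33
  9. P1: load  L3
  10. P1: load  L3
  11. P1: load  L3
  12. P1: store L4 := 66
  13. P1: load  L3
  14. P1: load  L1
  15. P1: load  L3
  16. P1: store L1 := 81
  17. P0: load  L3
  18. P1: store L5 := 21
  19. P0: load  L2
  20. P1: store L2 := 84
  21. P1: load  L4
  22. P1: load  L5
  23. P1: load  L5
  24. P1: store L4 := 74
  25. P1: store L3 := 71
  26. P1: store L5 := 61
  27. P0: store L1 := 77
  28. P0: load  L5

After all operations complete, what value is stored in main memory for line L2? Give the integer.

memory[L2] = 60

step 1: P0: load  L5  ⟶  SI  (L5)  txn=BusRd  M[L5]=60
step 2: P0: load  L3  ⟶  SI  (L3)  txn=BusRd  M[L3]=50
step 3: P1: load  L1  ⟶  IS  (L1)  txn=BusRd  M[L1]=70
step 4: P1: load  L4  ⟶  IS  (L4)  txn=BusRd  M[L4]=80
step 5: P1: store L3 := 27  ⟶  IM  (L3)  txn=BusRdX  M[L3]=50
step 6: P1: load  L2  ⟶  IS  (L2)  txn=BusRd  M[L2]=60
step 7: P1: load  L1  ⟶  IS  (L1)  txn=∅  M[L1]=70
step 8: P1: store L3 := 33  ⟶  IM  (L3)  txn=∅  M[L3]=50
step 9: P1: load  L3  ⟶  IM  (L3)  txn=∅  M[L3]=50
step 10: P1: load  L3  ⟶  IM  (L3)  txn=∅  M[L3]=50
step 11: P1: load  L3  ⟶  IM  (L3)  txn=∅  M[L3]=50
step 12: P1: store L4 := 66  ⟶  IM  (L4)  txn=BusRdX  M[L4]=80
step 13: P1: load  L3  ⟶  IM  (L3)  txn=∅  M[L3]=50
step 14: P1: load  L1  ⟶  IS  (L1)  txn=∅  M[L1]=70
step 15: P1: load  L3  ⟶  IM  (L3)  txn=∅  M[L3]=50
step 16: P1: store L1 := 81  ⟶  IM  (L1)  txn=BusRdX  M[L1]=70
step 17: P0: load  L3  ⟶  SS  (L3)  txn=BusRd+Flush  M[L3]=33
step 18: P1: store L5 := 21  ⟶  IM  (L5)  txn=BusRdX  M[L5]=60
step 19: P0: load  L2  ⟶  SS  (L2)  txn=BusRd  M[L2]=60
step 20: P1: store L2 := 84  ⟶  IM  (L2)  txn=BusRdX  M[L2]=60
step 21: P1: load  L4  ⟶  IM  (L4)  txn=∅  M[L4]=80
step 22: P1: load  L5  ⟶  IM  (L5)  txn=∅  M[L5]=60
step 23: P1: load  L5  ⟶  IM  (L5)  txn=∅  M[L5]=60
step 24: P1: store L4 := 74  ⟶  IM  (L4)  txn=∅  M[L4]=80
step 25: P1: store L3 := 71  ⟶  IM  (L3)  txn=BusRdX  M[L3]=33
step 26: P1: store L5 := 61  ⟶  IM  (L5)  txn=∅  M[L5]=60
step 27: P0: store L1 := 77  ⟶  MI  (L1)  txn=BusRdX+Flush  M[L1]=81
step 28: P0: load  L5  ⟶  SS  (L5)  txn=BusRd+Flush  M[L5]=61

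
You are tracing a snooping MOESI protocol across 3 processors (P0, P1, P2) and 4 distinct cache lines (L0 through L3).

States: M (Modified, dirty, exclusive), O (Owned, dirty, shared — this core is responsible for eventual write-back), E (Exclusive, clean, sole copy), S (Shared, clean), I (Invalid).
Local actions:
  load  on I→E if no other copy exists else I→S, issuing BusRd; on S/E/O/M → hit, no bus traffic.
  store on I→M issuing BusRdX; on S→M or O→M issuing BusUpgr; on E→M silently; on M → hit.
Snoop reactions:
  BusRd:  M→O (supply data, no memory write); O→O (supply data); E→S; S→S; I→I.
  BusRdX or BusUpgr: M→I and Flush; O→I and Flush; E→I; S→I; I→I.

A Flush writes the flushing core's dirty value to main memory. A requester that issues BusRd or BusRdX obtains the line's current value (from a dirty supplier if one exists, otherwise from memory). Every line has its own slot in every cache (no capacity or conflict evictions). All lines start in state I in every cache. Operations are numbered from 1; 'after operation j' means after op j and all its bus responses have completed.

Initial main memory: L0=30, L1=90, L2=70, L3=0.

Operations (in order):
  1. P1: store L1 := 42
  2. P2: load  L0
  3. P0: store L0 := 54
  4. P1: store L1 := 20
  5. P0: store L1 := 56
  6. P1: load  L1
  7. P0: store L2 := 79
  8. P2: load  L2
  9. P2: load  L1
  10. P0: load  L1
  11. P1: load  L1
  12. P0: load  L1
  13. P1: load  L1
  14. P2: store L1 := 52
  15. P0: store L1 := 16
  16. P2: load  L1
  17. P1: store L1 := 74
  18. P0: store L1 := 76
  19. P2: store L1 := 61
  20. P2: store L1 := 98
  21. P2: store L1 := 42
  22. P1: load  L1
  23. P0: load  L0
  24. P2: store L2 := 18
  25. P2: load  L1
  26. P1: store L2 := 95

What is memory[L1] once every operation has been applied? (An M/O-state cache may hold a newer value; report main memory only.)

memory[L1] = 76

[1] P1: store L1 := 42 | P0:I, P1:M(42), P2:I | bus: BusRdX
[2] P2: load  L0 | P0:I, P1:I, P2:E(30) | bus: BusRd
[3] P0: store L0 := 54 | P0:M(54), P1:I, P2:I | bus: BusRdX
[4] P1: store L1 := 20 | P0:I, P1:M(20), P2:I | bus: none
[5] P0: store L1 := 56 | P0:M(56), P1:I, P2:I | bus: BusRdX,Flush
[6] P1: load  L1 | P0:O(56), P1:S(56), P2:I | bus: BusRd
[7] P0: store L2 := 79 | P0:M(79), P1:I, P2:I | bus: BusRdX
[8] P2: load  L2 | P0:O(79), P1:I, P2:S(79) | bus: BusRd
[9] P2: load  L1 | P0:O(56), P1:S(56), P2:S(56) | bus: BusRd
[10] P0: load  L1 | P0:O(56), P1:S(56), P2:S(56) | bus: none
[11] P1: load  L1 | P0:O(56), P1:S(56), P2:S(56) | bus: none
[12] P0: load  L1 | P0:O(56), P1:S(56), P2:S(56) | bus: none
[13] P1: load  L1 | P0:O(56), P1:S(56), P2:S(56) | bus: none
[14] P2: store L1 := 52 | P0:I, P1:I, P2:M(52) | bus: BusUpgr,Flush
[15] P0: store L1 := 16 | P0:M(16), P1:I, P2:I | bus: BusRdX,Flush
[16] P2: load  L1 | P0:O(16), P1:I, P2:S(16) | bus: BusRd
[17] P1: store L1 := 74 | P0:I, P1:M(74), P2:I | bus: BusRdX,Flush
[18] P0: store L1 := 76 | P0:M(76), P1:I, P2:I | bus: BusRdX,Flush
[19] P2: store L1 := 61 | P0:I, P1:I, P2:M(61) | bus: BusRdX,Flush
[20] P2: store L1 := 98 | P0:I, P1:I, P2:M(98) | bus: none
[21] P2: store L1 := 42 | P0:I, P1:I, P2:M(42) | bus: none
[22] P1: load  L1 | P0:I, P1:S(42), P2:O(42) | bus: BusRd
[23] P0: load  L0 | P0:M(54), P1:I, P2:I | bus: none
[24] P2: store L2 := 18 | P0:I, P1:I, P2:M(18) | bus: BusUpgr,Flush
[25] P2: load  L1 | P0:I, P1:S(42), P2:O(42) | bus: none
[26] P1: store L2 := 95 | P0:I, P1:M(95), P2:I | bus: BusRdX,Flush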